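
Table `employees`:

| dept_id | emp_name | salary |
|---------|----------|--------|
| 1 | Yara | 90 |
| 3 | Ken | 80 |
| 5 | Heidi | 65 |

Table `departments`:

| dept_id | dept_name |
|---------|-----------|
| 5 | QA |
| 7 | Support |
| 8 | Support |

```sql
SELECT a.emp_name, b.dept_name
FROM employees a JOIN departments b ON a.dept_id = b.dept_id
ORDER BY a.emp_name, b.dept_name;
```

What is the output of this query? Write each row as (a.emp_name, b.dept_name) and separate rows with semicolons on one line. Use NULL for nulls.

INNER JOIN keeps only pairs where the ON condition holds.
Matching on a.dept_id = b.dept_id.
Matched pairs: 1.

(Heidi, QA)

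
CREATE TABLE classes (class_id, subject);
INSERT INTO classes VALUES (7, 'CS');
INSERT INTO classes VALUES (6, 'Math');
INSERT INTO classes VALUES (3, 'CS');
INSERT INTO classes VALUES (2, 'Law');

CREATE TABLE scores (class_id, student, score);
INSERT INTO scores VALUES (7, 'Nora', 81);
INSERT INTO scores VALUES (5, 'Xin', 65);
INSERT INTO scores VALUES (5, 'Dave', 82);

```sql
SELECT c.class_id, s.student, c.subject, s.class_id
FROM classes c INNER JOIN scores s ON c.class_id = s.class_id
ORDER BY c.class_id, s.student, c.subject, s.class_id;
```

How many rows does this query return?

1

INNER JOIN keeps only pairs where the ON condition holds.
Matching on c.class_id = s.class_id.
Matched pairs: 1.
Total: 1 rows.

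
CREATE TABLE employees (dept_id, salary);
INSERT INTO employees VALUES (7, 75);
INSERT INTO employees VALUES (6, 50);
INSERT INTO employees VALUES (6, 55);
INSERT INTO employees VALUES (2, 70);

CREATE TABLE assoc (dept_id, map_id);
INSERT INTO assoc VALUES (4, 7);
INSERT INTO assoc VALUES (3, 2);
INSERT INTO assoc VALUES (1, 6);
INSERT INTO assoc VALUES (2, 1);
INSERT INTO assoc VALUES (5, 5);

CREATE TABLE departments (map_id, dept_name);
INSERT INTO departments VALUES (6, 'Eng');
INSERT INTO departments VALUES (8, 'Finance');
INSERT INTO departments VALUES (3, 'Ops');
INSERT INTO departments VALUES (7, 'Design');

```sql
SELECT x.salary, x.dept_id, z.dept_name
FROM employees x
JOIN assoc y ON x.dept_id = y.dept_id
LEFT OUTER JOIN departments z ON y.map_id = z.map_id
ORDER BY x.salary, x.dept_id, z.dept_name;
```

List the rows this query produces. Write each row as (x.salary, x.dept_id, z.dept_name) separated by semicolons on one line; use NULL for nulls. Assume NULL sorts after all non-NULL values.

Step 1 — x INNER JOIN y on dept_id → 1 row(s).
Then LEFT JOIN `departments z` on map_id: each of those 1 rows is kept; rows whose y.map_id has no match in z get NULL for z's columns.

(70, 2, NULL)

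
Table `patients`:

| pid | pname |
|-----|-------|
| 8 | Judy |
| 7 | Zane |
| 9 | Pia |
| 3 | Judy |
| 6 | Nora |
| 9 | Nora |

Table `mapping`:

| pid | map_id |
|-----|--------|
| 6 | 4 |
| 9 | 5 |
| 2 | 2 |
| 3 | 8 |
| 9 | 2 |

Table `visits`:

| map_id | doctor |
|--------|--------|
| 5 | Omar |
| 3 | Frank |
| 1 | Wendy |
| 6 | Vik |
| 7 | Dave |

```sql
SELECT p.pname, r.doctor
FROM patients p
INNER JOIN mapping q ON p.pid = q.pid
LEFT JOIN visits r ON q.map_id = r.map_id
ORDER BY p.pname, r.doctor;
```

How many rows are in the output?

6

Step 1 — p INNER JOIN q on pid → 6 row(s).
Then LEFT JOIN `visits r` on map_id: each of those 6 rows is kept; rows whose q.map_id has no match in r get NULL for r's columns.
Result: 6 row(s).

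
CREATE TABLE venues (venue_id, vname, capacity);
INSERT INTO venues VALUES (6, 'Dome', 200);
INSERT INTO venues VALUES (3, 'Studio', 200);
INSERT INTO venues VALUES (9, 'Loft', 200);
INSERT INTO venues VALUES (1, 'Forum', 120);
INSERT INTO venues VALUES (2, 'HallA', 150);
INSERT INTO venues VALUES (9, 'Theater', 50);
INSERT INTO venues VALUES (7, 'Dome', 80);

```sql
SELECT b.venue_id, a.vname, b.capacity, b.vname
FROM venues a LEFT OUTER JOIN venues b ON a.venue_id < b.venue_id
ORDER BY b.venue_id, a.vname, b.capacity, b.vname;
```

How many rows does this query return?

22

LEFT JOIN keeps every row from `venues a`; unmatched rows get NULL for `venues b`'s columns.
Matching on a.venue_id < b.venue_id.
- venue_id=6: 3 matching b row(s), so 3 row(s) emitted.
- venue_id=3: 4 matching b row(s), so 4 row(s) emitted.
- venue_id=9: no b row matches, row kept with b columns NULL.
- venue_id=1: 6 matching b row(s), so 6 row(s) emitted.
- venue_id=2: 5 matching b row(s), so 5 row(s) emitted.
- venue_id=9: no b row matches, row kept with b columns NULL.
- venue_id=7: 2 matching b row(s), so 2 row(s) emitted.
Total: 20 matched + 2 padded = 22 rows.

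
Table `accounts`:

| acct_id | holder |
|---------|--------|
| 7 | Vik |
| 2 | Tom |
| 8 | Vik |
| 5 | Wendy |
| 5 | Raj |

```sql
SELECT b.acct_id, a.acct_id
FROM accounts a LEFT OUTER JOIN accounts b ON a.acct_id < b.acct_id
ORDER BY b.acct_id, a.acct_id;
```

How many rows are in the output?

10

LEFT JOIN keeps every row from `accounts a`; unmatched rows get NULL for `accounts b`'s columns.
Matching on a.acct_id < b.acct_id.
- a row (acct_id=7): matches 1 b row(s) → 1 output row(s).
- a row (acct_id=2): matches 4 b row(s) → 4 output row(s).
- a row (acct_id=8): no match → kept, b columns NULL.
- a row (acct_id=5): matches 2 b row(s) → 2 output row(s).
- a row (acct_id=5): matches 2 b row(s) → 2 output row(s).
Total: 9 matched + 1 padded = 10 rows.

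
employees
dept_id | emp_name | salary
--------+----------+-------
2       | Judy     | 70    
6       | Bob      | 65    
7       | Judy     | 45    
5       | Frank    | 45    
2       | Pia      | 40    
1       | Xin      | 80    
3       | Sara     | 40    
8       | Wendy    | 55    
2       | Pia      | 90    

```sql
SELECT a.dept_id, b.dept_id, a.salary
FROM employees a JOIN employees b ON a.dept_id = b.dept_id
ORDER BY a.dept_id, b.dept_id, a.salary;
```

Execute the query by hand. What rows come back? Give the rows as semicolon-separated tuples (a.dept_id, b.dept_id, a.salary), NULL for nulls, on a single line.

(1, 1, 80); (2, 2, 40); (2, 2, 40); (2, 2, 40); (2, 2, 70); (2, 2, 70); (2, 2, 70); (2, 2, 90); (2, 2, 90); (2, 2, 90); (3, 3, 40); (5, 5, 45); (6, 6, 65); (7, 7, 45); (8, 8, 55)

INNER JOIN keeps only pairs where the ON condition holds.
Matching on a.dept_id = b.dept_id.
Matched pairs: 15.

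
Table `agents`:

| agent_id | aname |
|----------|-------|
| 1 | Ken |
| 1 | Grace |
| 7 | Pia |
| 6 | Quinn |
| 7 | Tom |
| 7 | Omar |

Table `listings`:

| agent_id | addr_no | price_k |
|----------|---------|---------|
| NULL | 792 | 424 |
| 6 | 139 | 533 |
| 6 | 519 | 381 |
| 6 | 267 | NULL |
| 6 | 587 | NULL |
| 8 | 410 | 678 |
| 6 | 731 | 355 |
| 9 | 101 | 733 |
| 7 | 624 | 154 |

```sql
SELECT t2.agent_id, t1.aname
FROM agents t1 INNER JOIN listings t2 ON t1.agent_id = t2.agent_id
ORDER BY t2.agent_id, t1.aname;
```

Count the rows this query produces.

8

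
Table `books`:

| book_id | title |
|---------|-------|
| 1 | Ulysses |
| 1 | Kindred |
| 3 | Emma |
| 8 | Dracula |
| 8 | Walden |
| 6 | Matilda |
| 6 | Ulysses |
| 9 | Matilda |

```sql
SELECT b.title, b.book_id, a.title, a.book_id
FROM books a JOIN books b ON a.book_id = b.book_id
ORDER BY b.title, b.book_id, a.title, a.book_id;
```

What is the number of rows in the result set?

14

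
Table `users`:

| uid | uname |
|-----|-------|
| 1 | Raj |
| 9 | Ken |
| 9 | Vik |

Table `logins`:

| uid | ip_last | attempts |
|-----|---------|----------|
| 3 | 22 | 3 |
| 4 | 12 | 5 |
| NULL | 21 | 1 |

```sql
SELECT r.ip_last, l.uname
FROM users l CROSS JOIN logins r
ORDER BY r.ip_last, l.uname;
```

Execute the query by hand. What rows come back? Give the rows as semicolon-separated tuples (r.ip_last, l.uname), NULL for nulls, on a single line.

CROSS JOIN pairs every row of `users` with every row of `logins`: 3 × 3 = 9 rows.

(12, Ken); (12, Raj); (12, Vik); (21, Ken); (21, Raj); (21, Vik); (22, Ken); (22, Raj); (22, Vik)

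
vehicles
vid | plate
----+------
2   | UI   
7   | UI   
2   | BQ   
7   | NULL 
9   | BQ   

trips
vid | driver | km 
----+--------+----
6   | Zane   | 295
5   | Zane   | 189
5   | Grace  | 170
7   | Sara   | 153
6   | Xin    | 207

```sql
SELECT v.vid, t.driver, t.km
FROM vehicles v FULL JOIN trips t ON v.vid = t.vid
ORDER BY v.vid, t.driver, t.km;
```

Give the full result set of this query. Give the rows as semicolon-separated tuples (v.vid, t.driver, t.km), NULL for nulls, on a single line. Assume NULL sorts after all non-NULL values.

(2, NULL, NULL); (2, NULL, NULL); (7, Sara, 153); (7, Sara, 153); (9, NULL, NULL); (NULL, Grace, 170); (NULL, Xin, 207); (NULL, Zane, 189); (NULL, Zane, 295)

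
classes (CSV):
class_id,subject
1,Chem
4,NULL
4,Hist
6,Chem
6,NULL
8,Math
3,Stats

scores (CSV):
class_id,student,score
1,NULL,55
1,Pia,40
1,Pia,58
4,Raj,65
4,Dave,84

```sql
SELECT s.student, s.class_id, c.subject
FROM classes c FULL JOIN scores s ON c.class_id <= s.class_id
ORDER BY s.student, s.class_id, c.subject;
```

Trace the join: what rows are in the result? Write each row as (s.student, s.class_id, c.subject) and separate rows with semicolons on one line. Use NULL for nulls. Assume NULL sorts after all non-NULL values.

(Dave, 4, Chem); (Dave, 4, Hist); (Dave, 4, Stats); (Dave, 4, NULL); (Pia, 1, Chem); (Pia, 1, Chem); (Raj, 4, Chem); (Raj, 4, Hist); (Raj, 4, Stats); (Raj, 4, NULL); (NULL, 1, Chem); (NULL, NULL, Chem); (NULL, NULL, Math); (NULL, NULL, NULL)

FULL OUTER JOIN keeps every row from both sides; unmatched rows get NULL for the other side's columns.
Matching on c.class_id <= s.class_id.
- c[0] class_id=1 → 5 match(es) in s → 5 row(s).
- c[1] class_id=4 → 2 match(es) in s → 2 row(s).
- c[2] class_id=4 → 2 match(es) in s → 2 row(s).
- c[3] class_id=6 → no match; kept with NULLs on the s side.
- c[4] class_id=6 → no match; kept with NULLs on the s side.
- c[5] class_id=8 → no match; kept with NULLs on the s side.
- c[6] class_id=3 → 2 match(es) in s → 2 row(s).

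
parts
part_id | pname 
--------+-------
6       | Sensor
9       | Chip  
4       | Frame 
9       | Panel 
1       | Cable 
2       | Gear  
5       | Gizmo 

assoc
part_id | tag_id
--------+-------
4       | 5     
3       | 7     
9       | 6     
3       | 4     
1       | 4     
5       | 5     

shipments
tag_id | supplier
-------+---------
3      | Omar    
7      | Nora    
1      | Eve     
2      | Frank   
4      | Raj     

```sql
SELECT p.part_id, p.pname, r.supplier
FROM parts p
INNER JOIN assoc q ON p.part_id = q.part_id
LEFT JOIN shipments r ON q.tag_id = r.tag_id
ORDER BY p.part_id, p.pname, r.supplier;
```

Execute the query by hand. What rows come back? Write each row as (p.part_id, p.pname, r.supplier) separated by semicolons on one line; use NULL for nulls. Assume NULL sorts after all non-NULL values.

(1, Cable, Raj); (4, Frame, NULL); (5, Gizmo, NULL); (9, Chip, NULL); (9, Panel, NULL)

Step 1 — p INNER JOIN q on part_id → 5 row(s).
Then LEFT JOIN `shipments r` on tag_id: each of those 5 rows is kept; rows whose q.tag_id has no match in r get NULL for r's columns.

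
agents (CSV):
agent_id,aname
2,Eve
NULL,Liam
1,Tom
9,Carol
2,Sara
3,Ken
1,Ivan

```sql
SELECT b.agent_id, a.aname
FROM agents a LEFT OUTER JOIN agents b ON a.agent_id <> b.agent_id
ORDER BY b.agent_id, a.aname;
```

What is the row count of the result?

LEFT JOIN keeps every row from `agents a`; unmatched rows get NULL for `agents b`'s columns.
Matching on a.agent_id <> b.agent_id. A NULL in a compared column never satisfies the condition.
- a (agent_id=2) pairs with 4 row(s) of b.
- a (agent_id=NULL) has no partner → padded with NULL.
- a (agent_id=1) pairs with 4 row(s) of b.
- a (agent_id=9) pairs with 5 row(s) of b.
- a (agent_id=2) pairs with 4 row(s) of b.
- a (agent_id=3) pairs with 5 row(s) of b.
- a (agent_id=1) pairs with 4 row(s) of b.
Total: 26 matched + 1 padded = 27 rows.

27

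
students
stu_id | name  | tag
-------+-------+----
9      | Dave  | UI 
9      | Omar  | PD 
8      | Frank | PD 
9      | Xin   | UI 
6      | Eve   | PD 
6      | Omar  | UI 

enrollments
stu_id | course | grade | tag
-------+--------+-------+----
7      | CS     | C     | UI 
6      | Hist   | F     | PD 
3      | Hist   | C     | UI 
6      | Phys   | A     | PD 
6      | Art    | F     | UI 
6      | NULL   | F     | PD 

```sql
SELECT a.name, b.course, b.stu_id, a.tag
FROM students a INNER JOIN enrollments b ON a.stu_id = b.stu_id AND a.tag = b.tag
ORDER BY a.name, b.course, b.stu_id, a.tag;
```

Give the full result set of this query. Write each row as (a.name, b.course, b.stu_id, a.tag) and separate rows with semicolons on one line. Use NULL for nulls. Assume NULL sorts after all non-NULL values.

INNER JOIN keeps only pairs where the ON condition holds.
Matching on a.stu_id = b.stu_id AND a.tag = b.tag.
- a row (stu_id=9, tag=UI): no match → dropped.
- a row (stu_id=9, tag=PD): no match → dropped.
- a row (stu_id=8, tag=PD): no match → dropped.
- a row (stu_id=9, tag=UI): no match → dropped.
- a row (stu_id=6, tag=PD): matches 3 b row(s) → 3 output row(s).
- a row (stu_id=6, tag=UI): matches 1 b row(s) → 1 output row(s).
After projecting and ordering:
a.name | b.course | b.stu_id | a.tag
Eve | Hist | 6 | PD
Eve | Phys | 6 | PD
Eve | NULL | 6 | PD
Omar | Art | 6 | UI

(Eve, Hist, 6, PD); (Eve, Phys, 6, PD); (Eve, NULL, 6, PD); (Omar, Art, 6, UI)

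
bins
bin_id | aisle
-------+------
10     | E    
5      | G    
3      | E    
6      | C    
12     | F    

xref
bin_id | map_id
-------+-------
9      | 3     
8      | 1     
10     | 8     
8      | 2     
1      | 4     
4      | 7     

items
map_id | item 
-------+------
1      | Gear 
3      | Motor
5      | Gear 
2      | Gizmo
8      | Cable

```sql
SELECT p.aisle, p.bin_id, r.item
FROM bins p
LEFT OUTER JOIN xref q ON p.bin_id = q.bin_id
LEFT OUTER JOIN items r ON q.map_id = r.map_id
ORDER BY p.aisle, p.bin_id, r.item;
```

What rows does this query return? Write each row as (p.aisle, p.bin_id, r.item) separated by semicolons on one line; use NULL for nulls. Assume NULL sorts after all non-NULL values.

(C, 6, NULL); (E, 3, NULL); (E, 10, Cable); (F, 12, NULL); (G, 5, NULL)

Joins associate left-to-right: bins LEFT JOIN xref on bin_id gives 5 intermediate row(s).
Then LEFT JOIN `items r` on map_id: each of those 5 rows is kept; rows whose q.map_id has no match in r get NULL for r's columns.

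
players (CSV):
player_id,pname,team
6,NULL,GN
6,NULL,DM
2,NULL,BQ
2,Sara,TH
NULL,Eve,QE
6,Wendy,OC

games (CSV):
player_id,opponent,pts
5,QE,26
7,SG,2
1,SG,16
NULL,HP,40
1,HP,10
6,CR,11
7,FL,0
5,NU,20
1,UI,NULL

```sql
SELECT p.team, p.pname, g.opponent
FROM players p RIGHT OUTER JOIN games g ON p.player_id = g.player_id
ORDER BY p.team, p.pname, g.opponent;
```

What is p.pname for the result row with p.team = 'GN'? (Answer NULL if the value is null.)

RIGHT JOIN keeps every row from `games`; unmatched rows get NULL for `players`'s columns.
Matching on p.player_id = g.player_id. A NULL in a compared column never satisfies the condition.
Matched pairs: 3; unmatched g rows kept: 8.

NULL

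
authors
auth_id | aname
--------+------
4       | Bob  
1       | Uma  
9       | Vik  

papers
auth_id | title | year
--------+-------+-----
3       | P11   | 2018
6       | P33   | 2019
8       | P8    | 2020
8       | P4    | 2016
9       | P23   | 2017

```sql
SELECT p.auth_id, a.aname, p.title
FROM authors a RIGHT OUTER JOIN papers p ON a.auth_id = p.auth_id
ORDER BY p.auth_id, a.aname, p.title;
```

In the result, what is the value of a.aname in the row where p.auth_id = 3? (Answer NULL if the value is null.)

NULL

RIGHT JOIN keeps every row from `papers`; unmatched rows get NULL for `authors`'s columns.
Matching on a.auth_id = p.auth_id.
- a[0] auth_id=4 → no match.
- a[1] auth_id=1 → no match.
- a[2] auth_id=9 → 1 match(es) in p → 1 row(s).
- 4 p row(s) had no a match → kept, a columns NULL.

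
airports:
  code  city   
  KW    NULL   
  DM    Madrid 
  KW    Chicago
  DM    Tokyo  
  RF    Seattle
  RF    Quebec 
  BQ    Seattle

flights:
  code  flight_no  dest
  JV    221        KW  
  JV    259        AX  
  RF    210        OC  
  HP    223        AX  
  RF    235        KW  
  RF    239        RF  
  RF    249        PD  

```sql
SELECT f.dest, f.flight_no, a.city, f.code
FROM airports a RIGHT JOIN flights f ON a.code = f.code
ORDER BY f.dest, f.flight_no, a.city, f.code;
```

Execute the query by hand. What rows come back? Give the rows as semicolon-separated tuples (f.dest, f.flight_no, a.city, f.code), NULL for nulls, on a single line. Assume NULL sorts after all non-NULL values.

(AX, 223, NULL, HP); (AX, 259, NULL, JV); (KW, 221, NULL, JV); (KW, 235, Quebec, RF); (KW, 235, Seattle, RF); (OC, 210, Quebec, RF); (OC, 210, Seattle, RF); (PD, 249, Quebec, RF); (PD, 249, Seattle, RF); (RF, 239, Quebec, RF); (RF, 239, Seattle, RF)

RIGHT JOIN keeps every row from `flights`; unmatched rows get NULL for `airports`'s columns.
Matching on a.code = f.code.
- a[0] code=KW → no match.
- a[1] code=DM → no match.
- a[2] code=KW → no match.
- a[3] code=DM → no match.
- a[4] code=RF → 4 match(es) in f → 4 row(s).
- a[5] code=RF → 4 match(es) in f → 4 row(s).
- a[6] code=BQ → no match.
- 3 row(s) from f found no a partner → padded with NULL.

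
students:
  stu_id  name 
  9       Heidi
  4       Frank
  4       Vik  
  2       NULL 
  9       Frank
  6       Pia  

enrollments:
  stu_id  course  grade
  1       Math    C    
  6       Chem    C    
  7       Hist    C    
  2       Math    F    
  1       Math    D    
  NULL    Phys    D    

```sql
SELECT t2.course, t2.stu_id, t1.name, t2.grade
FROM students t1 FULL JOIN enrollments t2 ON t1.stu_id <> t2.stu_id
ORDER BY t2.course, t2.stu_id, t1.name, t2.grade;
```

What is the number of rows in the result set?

29

FULL OUTER JOIN keeps every row from both sides; unmatched rows get NULL for the other side's columns.
Matching on t1.stu_id <> t2.stu_id. A NULL in a compared column never satisfies the condition.
- t1[0] stu_id=9 → 5 match(es) in t2 → 5 row(s).
- t1[1] stu_id=4 → 5 match(es) in t2 → 5 row(s).
- t1[2] stu_id=4 → 5 match(es) in t2 → 5 row(s).
- t1[3] stu_id=2 → 4 match(es) in t2 → 4 row(s).
- t1[4] stu_id=9 → 5 match(es) in t2 → 5 row(s).
- t1[5] stu_id=6 → 4 match(es) in t2 → 4 row(s).
- 1 row(s) from t2 found no t1 partner → padded with NULL.
Total: 28 matched + 1 padded = 29 rows.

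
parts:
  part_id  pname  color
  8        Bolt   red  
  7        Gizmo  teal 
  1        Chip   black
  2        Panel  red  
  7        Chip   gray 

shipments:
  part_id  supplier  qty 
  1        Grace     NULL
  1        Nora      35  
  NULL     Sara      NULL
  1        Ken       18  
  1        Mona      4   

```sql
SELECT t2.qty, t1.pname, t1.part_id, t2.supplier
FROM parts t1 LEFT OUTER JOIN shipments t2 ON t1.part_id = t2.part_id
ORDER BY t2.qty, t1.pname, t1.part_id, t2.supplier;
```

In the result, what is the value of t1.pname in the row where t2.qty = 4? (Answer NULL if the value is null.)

LEFT JOIN keeps every row from `parts`; unmatched rows get NULL for `shipments`'s columns.
Matching on t1.part_id = t2.part_id. A NULL in a compared column never satisfies the condition.
- part_id=8: no t2 row matches, row kept with t2 columns NULL.
- part_id=7: no t2 row matches, row kept with t2 columns NULL.
- part_id=1: 4 matching t2 row(s), so 4 row(s) emitted.
- part_id=2: no t2 row matches, row kept with t2 columns NULL.
- part_id=7: no t2 row matches, row kept with t2 columns NULL.

Chip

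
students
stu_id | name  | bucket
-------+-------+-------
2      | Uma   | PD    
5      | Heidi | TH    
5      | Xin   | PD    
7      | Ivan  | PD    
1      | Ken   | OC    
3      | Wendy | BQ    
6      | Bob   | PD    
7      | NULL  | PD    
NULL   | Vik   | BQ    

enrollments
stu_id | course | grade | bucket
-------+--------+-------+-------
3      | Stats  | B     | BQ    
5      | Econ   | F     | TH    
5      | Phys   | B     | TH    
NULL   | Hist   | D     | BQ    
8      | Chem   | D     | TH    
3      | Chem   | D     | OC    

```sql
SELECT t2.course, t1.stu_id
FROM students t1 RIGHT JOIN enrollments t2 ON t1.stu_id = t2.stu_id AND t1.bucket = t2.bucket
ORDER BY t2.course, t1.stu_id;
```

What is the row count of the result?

RIGHT JOIN keeps every row from `enrollments`; unmatched rows get NULL for `students`'s columns.
Matching on t1.stu_id = t2.stu_id AND t1.bucket = t2.bucket. A NULL in a compared column never satisfies the condition.
- t1 (stu_id=2, bucket=PD) has no partner in t2.
- t1 (stu_id=5, bucket=TH) pairs with 2 row(s) of t2.
- t1 (stu_id=5, bucket=PD) has no partner in t2.
- t1 (stu_id=7, bucket=PD) has no partner in t2.
- t1 (stu_id=1, bucket=OC) has no partner in t2.
- t1 (stu_id=3, bucket=BQ) pairs with 1 row(s) of t2.
- t1 (stu_id=6, bucket=PD) has no partner in t2.
- t1 (stu_id=7, bucket=PD) has no partner in t2.
- t1 (stu_id=NULL, bucket=BQ) has no partner in t2.
- plus 3 unmatched t2 row(s), each kept with NULL t1 columns.
Total: 3 matched + 3 padded = 6 rows.

6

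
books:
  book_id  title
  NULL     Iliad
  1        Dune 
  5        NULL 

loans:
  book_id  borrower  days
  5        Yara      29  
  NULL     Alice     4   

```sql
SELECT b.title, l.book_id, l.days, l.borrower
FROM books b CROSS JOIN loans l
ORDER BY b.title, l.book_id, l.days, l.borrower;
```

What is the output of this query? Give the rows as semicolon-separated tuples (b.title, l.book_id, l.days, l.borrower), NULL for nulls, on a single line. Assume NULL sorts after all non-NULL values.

CROSS JOIN pairs every row of `books` with every row of `loans`: 3 × 2 = 6 rows.

(Dune, 5, 29, Yara); (Dune, NULL, 4, Alice); (Iliad, 5, 29, Yara); (Iliad, NULL, 4, Alice); (NULL, 5, 29, Yara); (NULL, NULL, 4, Alice)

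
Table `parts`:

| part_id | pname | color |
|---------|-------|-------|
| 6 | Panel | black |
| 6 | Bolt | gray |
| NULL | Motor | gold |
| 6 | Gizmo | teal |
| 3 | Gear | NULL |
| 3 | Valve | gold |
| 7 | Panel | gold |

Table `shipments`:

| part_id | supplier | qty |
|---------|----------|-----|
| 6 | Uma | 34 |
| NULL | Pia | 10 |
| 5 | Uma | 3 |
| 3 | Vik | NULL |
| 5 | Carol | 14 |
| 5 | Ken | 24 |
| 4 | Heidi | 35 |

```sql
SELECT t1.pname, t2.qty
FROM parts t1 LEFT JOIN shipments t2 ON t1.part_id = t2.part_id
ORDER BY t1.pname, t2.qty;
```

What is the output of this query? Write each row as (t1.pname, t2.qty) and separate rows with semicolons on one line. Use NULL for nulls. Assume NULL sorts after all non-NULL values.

(Bolt, 34); (Gear, NULL); (Gizmo, 34); (Motor, NULL); (Panel, 34); (Panel, NULL); (Valve, NULL)

LEFT JOIN keeps every row from `parts`; unmatched rows get NULL for `shipments`'s columns.
Matching on t1.part_id = t2.part_id. A NULL in a compared column never satisfies the condition.
- part_id=6: 1 matching t2 row(s), so 1 row(s) emitted.
- part_id=6: 1 matching t2 row(s), so 1 row(s) emitted.
- part_id=NULL: no t2 row matches, row kept with t2 columns NULL.
- part_id=6: 1 matching t2 row(s), so 1 row(s) emitted.
- part_id=3: 1 matching t2 row(s), so 1 row(s) emitted.
- part_id=3: 1 matching t2 row(s), so 1 row(s) emitted.
- part_id=7: no t2 row matches, row kept with t2 columns NULL.
After projecting and ordering:
t1.pname | t2.qty
Bolt | 34
Gear | NULL
Gizmo | 34
Motor | NULL
Panel | 34
Panel | NULL
Valve | NULL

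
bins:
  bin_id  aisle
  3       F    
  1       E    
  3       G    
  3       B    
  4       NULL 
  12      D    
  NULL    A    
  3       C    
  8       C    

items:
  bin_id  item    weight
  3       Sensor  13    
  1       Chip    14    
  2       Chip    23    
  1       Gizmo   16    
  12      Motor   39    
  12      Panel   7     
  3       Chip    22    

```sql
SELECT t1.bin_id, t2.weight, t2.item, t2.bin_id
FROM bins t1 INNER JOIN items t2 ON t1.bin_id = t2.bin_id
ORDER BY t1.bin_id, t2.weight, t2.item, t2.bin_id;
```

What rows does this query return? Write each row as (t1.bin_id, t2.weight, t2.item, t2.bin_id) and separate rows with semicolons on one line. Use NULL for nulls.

INNER JOIN keeps only pairs where the ON condition holds.
Matching on t1.bin_id = t2.bin_id. A NULL in a compared column never satisfies the condition.
- t1[0] bin_id=3 → 2 match(es) in t2 → 2 row(s).
- t1[1] bin_id=1 → 2 match(es) in t2 → 2 row(s).
- t1[2] bin_id=3 → 2 match(es) in t2 → 2 row(s).
- t1[3] bin_id=3 → 2 match(es) in t2 → 2 row(s).
- t1[4] bin_id=4 → no match; dropped.
- t1[5] bin_id=12 → 2 match(es) in t2 → 2 row(s).
- t1[6] bin_id=NULL → no match; dropped.
- t1[7] bin_id=3 → 2 match(es) in t2 → 2 row(s).
- t1[8] bin_id=8 → no match; dropped.

(1, 14, Chip, 1); (1, 16, Gizmo, 1); (3, 13, Sensor, 3); (3, 13, Sensor, 3); (3, 13, Sensor, 3); (3, 13, Sensor, 3); (3, 22, Chip, 3); (3, 22, Chip, 3); (3, 22, Chip, 3); (3, 22, Chip, 3); (12, 7, Panel, 12); (12, 39, Motor, 12)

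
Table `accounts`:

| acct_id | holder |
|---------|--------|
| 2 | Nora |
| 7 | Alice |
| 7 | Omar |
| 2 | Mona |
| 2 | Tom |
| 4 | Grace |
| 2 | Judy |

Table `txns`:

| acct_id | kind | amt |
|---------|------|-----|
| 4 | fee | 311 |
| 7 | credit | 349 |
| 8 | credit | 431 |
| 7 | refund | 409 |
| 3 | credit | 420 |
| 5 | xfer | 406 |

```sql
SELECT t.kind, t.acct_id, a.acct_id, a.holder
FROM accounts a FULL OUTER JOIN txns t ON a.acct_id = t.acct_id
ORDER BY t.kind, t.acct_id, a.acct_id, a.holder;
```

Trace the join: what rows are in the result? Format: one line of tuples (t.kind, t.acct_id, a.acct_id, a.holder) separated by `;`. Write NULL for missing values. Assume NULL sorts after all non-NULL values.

(credit, 3, NULL, NULL); (credit, 7, 7, Alice); (credit, 7, 7, Omar); (credit, 8, NULL, NULL); (fee, 4, 4, Grace); (refund, 7, 7, Alice); (refund, 7, 7, Omar); (xfer, 5, NULL, NULL); (NULL, NULL, 2, Judy); (NULL, NULL, 2, Mona); (NULL, NULL, 2, Nora); (NULL, NULL, 2, Tom)

FULL OUTER JOIN keeps every row from both sides; unmatched rows get NULL for the other side's columns.
Matching on a.acct_id = t.acct_id.
Matched pairs: 5; unmatched a rows kept: 4; unmatched t rows kept: 3.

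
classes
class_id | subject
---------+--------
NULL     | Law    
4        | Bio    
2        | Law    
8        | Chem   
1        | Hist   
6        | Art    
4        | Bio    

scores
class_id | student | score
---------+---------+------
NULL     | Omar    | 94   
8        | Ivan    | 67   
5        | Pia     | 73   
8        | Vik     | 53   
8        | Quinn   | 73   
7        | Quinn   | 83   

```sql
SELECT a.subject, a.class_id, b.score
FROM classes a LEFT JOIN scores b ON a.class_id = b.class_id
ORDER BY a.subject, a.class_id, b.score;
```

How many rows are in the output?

LEFT JOIN keeps every row from `classes`; unmatched rows get NULL for `scores`'s columns.
Matching on a.class_id = b.class_id. A NULL in a compared column never satisfies the condition.
Matched pairs: 3; unmatched a rows kept: 6.
Total: 3 matched + 6 padded = 9 rows.

9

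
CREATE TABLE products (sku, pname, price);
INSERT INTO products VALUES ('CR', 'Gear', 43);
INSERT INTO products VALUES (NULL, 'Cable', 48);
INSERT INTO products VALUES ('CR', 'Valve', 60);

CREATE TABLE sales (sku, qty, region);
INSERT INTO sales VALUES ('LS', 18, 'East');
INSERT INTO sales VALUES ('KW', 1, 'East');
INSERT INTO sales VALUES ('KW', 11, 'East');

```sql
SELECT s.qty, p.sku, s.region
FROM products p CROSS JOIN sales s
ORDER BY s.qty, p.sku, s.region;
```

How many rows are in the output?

9

CROSS JOIN pairs every row of `products` with every row of `sales`: 3 × 3 = 9 rows.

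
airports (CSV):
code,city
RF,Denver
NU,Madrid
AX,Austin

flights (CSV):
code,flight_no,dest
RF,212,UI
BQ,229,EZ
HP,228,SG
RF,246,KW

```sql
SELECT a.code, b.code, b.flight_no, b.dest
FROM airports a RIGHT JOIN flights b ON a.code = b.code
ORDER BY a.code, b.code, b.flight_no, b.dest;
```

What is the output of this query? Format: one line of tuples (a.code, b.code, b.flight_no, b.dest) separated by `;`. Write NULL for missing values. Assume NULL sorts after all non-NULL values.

(RF, RF, 212, UI); (RF, RF, 246, KW); (NULL, BQ, 229, EZ); (NULL, HP, 228, SG)

RIGHT JOIN keeps every row from `flights`; unmatched rows get NULL for `airports`'s columns.
Matching on a.code = b.code.
- a (code=RF) pairs with 2 row(s) of b.
- a (code=NU) has no partner in b.
- a (code=AX) has no partner in b.
- plus 2 unmatched b row(s), each kept with NULL a columns.
After projecting and ordering:
a.code | b.code | b.flight_no | b.dest
RF | RF | 212 | UI
RF | RF | 246 | KW
NULL | BQ | 229 | EZ
NULL | HP | 228 | SG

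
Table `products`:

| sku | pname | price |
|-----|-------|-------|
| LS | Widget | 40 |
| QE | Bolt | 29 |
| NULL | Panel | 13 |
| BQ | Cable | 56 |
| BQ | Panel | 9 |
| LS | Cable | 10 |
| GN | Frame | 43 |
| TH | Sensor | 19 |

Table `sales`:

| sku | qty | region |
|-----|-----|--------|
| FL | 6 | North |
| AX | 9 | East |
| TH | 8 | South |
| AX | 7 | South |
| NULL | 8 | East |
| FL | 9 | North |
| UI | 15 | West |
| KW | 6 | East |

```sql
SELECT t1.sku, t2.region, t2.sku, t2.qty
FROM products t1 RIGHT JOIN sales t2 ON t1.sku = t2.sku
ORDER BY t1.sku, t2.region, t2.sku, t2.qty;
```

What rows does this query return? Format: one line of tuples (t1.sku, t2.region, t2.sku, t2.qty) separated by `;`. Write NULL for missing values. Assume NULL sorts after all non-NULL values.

(TH, South, TH, 8); (NULL, East, AX, 9); (NULL, East, KW, 6); (NULL, East, NULL, 8); (NULL, North, FL, 6); (NULL, North, FL, 9); (NULL, South, AX, 7); (NULL, West, UI, 15)

RIGHT JOIN keeps every row from `sales`; unmatched rows get NULL for `products`'s columns.
Matching on t1.sku = t2.sku. A NULL in a compared column never satisfies the condition.
Matched pairs: 1; unmatched t2 rows kept: 7.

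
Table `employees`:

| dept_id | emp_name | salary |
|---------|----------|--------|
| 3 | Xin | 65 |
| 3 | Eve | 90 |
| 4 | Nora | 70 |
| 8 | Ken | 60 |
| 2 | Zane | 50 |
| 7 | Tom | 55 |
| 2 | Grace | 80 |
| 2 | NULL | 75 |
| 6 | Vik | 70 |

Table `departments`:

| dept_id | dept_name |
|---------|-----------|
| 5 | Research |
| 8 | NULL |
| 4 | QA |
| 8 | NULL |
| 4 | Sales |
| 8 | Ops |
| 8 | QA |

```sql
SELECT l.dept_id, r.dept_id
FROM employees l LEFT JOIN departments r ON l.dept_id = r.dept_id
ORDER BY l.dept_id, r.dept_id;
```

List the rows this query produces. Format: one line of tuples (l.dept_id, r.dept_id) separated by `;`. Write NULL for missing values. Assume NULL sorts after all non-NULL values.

(2, NULL); (2, NULL); (2, NULL); (3, NULL); (3, NULL); (4, 4); (4, 4); (6, NULL); (7, NULL); (8, 8); (8, 8); (8, 8); (8, 8)

LEFT JOIN keeps every row from `employees`; unmatched rows get NULL for `departments`'s columns.
Matching on l.dept_id = r.dept_id.
Matched pairs: 6; unmatched l rows kept: 7.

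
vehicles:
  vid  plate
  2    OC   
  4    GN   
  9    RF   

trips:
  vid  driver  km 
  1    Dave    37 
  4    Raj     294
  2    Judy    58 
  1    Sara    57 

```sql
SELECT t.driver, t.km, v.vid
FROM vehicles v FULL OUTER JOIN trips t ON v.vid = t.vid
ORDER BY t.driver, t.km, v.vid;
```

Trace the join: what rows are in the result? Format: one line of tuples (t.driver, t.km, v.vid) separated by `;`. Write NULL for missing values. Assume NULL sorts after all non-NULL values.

(Dave, 37, NULL); (Judy, 58, 2); (Raj, 294, 4); (Sara, 57, NULL); (NULL, NULL, 9)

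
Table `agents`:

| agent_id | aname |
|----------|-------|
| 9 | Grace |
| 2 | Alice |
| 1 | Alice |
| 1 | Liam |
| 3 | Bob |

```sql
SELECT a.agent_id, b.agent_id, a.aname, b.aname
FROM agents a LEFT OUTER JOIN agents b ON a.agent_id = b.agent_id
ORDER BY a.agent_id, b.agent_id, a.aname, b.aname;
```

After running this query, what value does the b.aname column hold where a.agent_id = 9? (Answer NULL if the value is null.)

LEFT JOIN keeps every row from `agents a`; unmatched rows get NULL for `agents b`'s columns.
Matching on a.agent_id = b.agent_id.
Matched pairs: 7; unmatched a rows kept: 0.

Grace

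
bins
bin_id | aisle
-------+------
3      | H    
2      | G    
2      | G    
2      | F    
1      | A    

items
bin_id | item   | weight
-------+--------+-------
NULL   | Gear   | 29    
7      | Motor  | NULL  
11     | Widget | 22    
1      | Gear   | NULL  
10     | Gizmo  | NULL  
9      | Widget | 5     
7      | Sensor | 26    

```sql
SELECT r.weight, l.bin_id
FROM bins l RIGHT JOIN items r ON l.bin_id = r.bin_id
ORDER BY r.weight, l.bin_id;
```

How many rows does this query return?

RIGHT JOIN keeps every row from `items`; unmatched rows get NULL for `bins`'s columns.
Matching on l.bin_id = r.bin_id. A NULL in a compared column never satisfies the condition.
Matched pairs: 1; unmatched r rows kept: 6.
Total: 1 matched + 6 padded = 7 rows.

7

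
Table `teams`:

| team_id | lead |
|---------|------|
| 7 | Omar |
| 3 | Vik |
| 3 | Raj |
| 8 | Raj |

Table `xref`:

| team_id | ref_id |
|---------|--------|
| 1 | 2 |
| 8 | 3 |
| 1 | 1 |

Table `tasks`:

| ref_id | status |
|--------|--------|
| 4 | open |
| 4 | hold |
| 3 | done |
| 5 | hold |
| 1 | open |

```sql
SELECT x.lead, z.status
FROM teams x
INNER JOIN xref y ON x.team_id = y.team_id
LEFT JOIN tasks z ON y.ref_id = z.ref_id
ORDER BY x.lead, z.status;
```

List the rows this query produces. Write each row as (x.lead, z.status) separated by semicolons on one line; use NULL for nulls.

(Raj, done)

Joins associate left-to-right: teams INNER JOIN xref on team_id gives 1 intermediate row(s).
Then LEFT JOIN `tasks z` on ref_id: each of those 1 rows is kept; rows whose y.ref_id has no match in z get NULL for z's columns.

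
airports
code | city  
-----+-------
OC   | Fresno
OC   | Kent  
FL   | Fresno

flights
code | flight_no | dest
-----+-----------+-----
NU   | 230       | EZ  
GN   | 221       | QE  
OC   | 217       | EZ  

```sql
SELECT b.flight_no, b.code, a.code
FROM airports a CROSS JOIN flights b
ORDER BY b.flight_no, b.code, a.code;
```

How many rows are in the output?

9

CROSS JOIN pairs every row of `airports` with every row of `flights`: 3 × 3 = 9 rows.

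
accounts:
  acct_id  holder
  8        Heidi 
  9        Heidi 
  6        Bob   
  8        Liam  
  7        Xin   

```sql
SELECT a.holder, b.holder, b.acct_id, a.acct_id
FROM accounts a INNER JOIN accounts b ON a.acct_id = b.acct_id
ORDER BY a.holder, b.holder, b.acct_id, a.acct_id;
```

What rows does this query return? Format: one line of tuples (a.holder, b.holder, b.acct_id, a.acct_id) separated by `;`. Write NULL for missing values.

(Bob, Bob, 6, 6); (Heidi, Heidi, 8, 8); (Heidi, Heidi, 9, 9); (Heidi, Liam, 8, 8); (Liam, Heidi, 8, 8); (Liam, Liam, 8, 8); (Xin, Xin, 7, 7)

INNER JOIN keeps only pairs where the ON condition holds.
Matching on a.acct_id = b.acct_id.
- a (acct_id=8) pairs with 2 row(s) of b.
- a (acct_id=9) pairs with 1 row(s) of b.
- a (acct_id=6) pairs with 1 row(s) of b.
- a (acct_id=8) pairs with 2 row(s) of b.
- a (acct_id=7) pairs with 1 row(s) of b.
After projecting and ordering:
a.holder | b.holder | b.acct_id | a.acct_id
Bob | Bob | 6 | 6
Heidi | Heidi | 8 | 8
Heidi | Heidi | 9 | 9
Heidi | Liam | 8 | 8
Liam | Heidi | 8 | 8
Liam | Liam | 8 | 8
Xin | Xin | 7 | 7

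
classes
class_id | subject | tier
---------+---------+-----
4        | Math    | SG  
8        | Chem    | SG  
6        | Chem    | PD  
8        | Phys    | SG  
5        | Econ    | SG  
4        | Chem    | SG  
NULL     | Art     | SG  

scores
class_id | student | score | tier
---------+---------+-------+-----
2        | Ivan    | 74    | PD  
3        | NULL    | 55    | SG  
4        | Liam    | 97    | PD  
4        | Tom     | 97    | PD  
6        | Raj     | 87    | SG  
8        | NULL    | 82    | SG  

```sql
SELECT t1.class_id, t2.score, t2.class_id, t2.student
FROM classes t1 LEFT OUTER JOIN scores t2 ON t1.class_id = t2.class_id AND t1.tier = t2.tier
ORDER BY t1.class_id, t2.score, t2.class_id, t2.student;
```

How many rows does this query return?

7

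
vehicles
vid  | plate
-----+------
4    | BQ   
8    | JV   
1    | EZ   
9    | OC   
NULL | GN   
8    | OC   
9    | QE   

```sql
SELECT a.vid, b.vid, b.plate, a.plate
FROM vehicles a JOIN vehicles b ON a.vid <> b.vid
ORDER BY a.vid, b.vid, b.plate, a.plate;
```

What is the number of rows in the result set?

26

INNER JOIN keeps only pairs where the ON condition holds.
Matching on a.vid <> b.vid. A NULL in a compared column never satisfies the condition.
Matched pairs: 26.
Total: 26 rows.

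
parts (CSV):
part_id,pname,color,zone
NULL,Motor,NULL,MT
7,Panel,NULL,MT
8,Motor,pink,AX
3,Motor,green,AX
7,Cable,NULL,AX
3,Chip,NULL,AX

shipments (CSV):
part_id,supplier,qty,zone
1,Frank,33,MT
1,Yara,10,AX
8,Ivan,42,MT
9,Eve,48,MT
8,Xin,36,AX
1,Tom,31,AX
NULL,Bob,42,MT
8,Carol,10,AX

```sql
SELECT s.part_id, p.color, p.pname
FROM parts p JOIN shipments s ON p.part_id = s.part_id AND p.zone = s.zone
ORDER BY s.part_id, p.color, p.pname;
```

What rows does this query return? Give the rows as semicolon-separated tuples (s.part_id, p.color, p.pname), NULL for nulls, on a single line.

(8, pink, Motor); (8, pink, Motor)

INNER JOIN keeps only pairs where the ON condition holds.
Matching on p.part_id = s.part_id AND p.zone = s.zone. A NULL in a compared column never satisfies the condition.
Matched pairs: 2.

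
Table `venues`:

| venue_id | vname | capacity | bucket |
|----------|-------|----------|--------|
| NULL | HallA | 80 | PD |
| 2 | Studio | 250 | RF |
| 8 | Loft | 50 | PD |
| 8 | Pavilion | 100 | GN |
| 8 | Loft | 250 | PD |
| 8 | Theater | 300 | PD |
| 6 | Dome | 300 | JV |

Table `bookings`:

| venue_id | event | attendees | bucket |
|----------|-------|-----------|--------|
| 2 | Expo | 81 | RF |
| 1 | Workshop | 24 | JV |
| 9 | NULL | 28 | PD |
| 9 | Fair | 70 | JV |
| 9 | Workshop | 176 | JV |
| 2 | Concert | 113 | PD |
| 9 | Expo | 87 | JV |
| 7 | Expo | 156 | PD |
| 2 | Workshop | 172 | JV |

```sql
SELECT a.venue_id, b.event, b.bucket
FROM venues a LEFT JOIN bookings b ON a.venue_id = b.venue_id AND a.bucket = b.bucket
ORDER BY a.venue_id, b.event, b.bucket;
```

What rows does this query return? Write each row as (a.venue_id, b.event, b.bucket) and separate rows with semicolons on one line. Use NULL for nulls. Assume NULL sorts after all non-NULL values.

(2, Expo, RF); (6, NULL, NULL); (8, NULL, NULL); (8, NULL, NULL); (8, NULL, NULL); (8, NULL, NULL); (NULL, NULL, NULL)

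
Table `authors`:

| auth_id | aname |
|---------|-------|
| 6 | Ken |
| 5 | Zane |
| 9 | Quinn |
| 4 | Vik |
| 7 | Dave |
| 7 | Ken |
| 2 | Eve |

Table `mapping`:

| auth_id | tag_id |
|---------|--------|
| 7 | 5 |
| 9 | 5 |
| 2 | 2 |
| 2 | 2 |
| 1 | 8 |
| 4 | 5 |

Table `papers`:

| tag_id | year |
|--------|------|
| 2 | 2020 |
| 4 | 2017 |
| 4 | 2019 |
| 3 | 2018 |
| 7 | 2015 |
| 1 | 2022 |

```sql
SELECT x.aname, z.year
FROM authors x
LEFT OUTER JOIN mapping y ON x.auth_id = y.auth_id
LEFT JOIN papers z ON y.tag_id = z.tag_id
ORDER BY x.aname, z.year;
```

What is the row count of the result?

8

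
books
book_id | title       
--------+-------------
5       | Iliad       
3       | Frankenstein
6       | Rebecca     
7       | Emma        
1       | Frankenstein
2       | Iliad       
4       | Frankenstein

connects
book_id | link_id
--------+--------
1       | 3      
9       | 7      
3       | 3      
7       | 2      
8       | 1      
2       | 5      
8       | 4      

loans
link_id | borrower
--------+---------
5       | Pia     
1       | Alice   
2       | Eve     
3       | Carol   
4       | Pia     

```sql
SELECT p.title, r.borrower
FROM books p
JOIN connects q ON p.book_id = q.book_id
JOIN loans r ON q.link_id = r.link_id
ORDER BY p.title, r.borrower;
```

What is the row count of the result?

4

Step 1 — p INNER JOIN q on book_id → 4 row(s).
Then INNER JOIN `loans r` on link_id: keep only rows whose q.link_id appears in r.
Result: 4 row(s).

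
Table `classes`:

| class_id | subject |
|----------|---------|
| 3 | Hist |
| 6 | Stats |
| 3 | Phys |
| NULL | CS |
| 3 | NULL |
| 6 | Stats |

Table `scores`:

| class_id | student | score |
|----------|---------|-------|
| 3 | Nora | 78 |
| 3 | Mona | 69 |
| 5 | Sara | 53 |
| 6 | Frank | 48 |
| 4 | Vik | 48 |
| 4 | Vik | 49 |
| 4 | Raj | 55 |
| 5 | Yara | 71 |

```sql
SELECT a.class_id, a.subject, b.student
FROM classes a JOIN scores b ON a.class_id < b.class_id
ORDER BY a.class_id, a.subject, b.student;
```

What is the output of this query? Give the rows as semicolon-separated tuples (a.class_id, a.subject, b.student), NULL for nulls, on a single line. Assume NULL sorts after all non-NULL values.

(3, Hist, Frank); (3, Hist, Raj); (3, Hist, Sara); (3, Hist, Vik); (3, Hist, Vik); (3, Hist, Yara); (3, Phys, Frank); (3, Phys, Raj); (3, Phys, Sara); (3, Phys, Vik); (3, Phys, Vik); (3, Phys, Yara); (3, NULL, Frank); (3, NULL, Raj); (3, NULL, Sara); (3, NULL, Vik); (3, NULL, Vik); (3, NULL, Yara)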